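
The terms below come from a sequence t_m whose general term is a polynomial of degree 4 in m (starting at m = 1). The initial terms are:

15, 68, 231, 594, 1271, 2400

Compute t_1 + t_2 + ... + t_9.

1st diffs: 53, 163, 363, 677, 1129.
2nd diffs: 110, 200, 314, 452.
3rd diffs: 90, 114, 138.
4th diffs: 24, 24 (constant).
Newton forward-difference form: t_m = 15 + 53·C(m-1,1) + 110·C(m-1,2) + 90·C(m-1,3) + 24·C(m-1,4).
Continuing: 4143, 6686, 10239.
Summing m = 1..9 (9 terms) gives 25647.

25647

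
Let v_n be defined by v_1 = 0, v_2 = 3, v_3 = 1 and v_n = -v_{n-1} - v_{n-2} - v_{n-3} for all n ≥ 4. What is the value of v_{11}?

1

Applying the relation repeatedly:
v_4 = -4, v_5 = 0, v_6 = 3, v_7 = 1, v_8 = -4, v_9 = 0, v_{10} = 3, v_{11} = 1.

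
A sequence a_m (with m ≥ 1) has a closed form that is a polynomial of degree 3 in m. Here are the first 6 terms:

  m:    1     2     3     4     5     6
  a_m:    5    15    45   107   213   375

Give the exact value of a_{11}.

1st diffs: 10, 30, 62, 106, 162.
2nd diffs: 20, 32, 44, 56.
3rd diffs: 12, 12, 12 (constant).
So a_m = 2m^3 - 2m^2 + 2m + 3.
Evaluating at m = 11 gives a_{11} = 2445.

2445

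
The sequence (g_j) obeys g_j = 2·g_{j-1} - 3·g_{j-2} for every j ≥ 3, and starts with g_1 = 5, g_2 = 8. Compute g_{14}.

5852

Step forward from the initial values:
g_3 = 1, g_4 = -22, g_5 = -47, …, g_{11} = -1271, g_{12} = -1774, g_{13} = 265, g_{14} = 5852.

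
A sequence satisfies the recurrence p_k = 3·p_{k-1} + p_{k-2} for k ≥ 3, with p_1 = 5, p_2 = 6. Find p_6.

819

Step forward from the initial values:
p_3 = 23, p_4 = 75, p_5 = 248, p_6 = 819.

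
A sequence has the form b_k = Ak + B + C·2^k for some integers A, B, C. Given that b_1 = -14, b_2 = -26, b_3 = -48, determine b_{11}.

Write the equations: A + B + 2C = -14; 2A + B + 4C = -26; 3A + B + 8C = -48.
Subtracting the first from the second: A + 2C = -12.
Subtracting the second from the third: A + 4C = -22.
Solving: C = -5, A = -2, then B = -2.
So b_k = -2·k + (-2) + (-5)·2^k; at k=11 this is -10264.

-10264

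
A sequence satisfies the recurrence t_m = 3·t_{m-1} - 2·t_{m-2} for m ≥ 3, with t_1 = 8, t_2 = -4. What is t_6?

-364

t_3 = -28; t_4 = -76; t_5 = -172; t_6 = -364.
(Characteristic roots are 2 and 1.)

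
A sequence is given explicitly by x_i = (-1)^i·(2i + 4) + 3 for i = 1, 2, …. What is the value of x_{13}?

-27

(-1)^13 = -1; 2i + 4 at i=13 is 30; so x_{13} = -27.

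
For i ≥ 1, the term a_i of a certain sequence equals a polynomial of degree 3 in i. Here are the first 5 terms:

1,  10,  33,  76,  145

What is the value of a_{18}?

1st diffs: 9, 23, 43, 69.
2nd diffs: 14, 20, 26.
3rd diffs: 6, 6 (constant).
Newton forward-difference form: a_i = 1 + 9·C(i-1,1) + 14·C(i-1,2) + 6·C(i-1,3).
At i = 18: i-1 = 17, so a_{18} = 1 + 153 + 1904 + 4080 = 6138.

6138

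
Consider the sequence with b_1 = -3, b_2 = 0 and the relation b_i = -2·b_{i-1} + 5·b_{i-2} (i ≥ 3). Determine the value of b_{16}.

103407330

Step forward from the initial values:
b_3 = -15;  b_4 = 30;  b_5 = -135;  …;  b_{13} = -2519535;  b_{14} = 8690220;  b_{15} = -29978115;  b_{16} = 103407330.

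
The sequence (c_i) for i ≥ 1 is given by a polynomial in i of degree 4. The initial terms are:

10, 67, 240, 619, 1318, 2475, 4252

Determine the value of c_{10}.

15283

1st diffs: 57, 173, 379, 699, 1157, 1777.
2nd diffs: 116, 206, 320, 458, 620.
3rd diffs: 90, 114, 138, 162.
4th diffs: 24, 24, 24 (constant).
So c_i = i^4 + 5i^3 + 3i^2 - 2i + 3.
Evaluating at i = 10 gives c_{10} = 15283.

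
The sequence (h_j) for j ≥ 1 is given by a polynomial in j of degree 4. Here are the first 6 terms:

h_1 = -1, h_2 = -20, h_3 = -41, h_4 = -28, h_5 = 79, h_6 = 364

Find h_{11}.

1st diffs: -19, -21, 13, 107, 285.
2nd diffs: -2, 34, 94, 178.
3rd diffs: 36, 60, 84.
4th diffs: 24, 24 (constant).
Newton forward-difference form: h_j = -1 + (-19)·C(j-1,1) + (-2)·C(j-1,2) + 36·C(j-1,3) + 24·C(j-1,4).
At j = 11: j-1 = 10, so h_{11} = -1 - 190 - 90 + 4320 + 5040 = 9079.

9079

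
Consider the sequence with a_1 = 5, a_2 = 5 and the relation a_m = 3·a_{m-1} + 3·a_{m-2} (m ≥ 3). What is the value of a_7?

Iterate the recurrence:
a_3 = 30;  a_4 = 105;  a_5 = 405;  a_6 = 1530;  a_7 = 5805.

5805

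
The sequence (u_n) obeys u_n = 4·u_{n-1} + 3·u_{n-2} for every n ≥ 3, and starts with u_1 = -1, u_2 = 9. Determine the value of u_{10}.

1591593

Applying the relation repeatedly:
u_3 = 33;  u_4 = 159;  u_5 = 735;  u_6 = 3417;  u_7 = 15873;  u_8 = 73743;  u_9 = 342591;  u_{10} = 1591593.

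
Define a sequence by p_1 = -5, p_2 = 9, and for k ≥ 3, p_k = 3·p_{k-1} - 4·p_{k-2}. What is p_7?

-625

Iterate the recurrence:
p_3 = 47; p_4 = 105; p_5 = 127; p_6 = -39; p_7 = -625.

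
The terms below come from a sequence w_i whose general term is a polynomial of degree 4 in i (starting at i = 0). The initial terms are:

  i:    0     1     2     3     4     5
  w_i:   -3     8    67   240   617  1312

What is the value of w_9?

10392

1st diffs: 11, 59, 173, 377, 695.
2nd diffs: 48, 114, 204, 318.
3rd diffs: 66, 90, 114.
4th diffs: 24, 24 (constant).
Newton forward-difference form: w_i = -3 + 11·C(i,1) + 48·C(i,2) + 66·C(i,3) + 24·C(i,4).
At i = 9: i = 9, so w_9 = -3 + 99 + 1728 + 5544 + 3024 = 10392.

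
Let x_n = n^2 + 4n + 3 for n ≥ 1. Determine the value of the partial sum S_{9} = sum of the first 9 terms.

Over n = 1..9: Σn = 45, Σn² = 285.
Total = (1)·285 + (4)·45 + (3)·9 = 492.

492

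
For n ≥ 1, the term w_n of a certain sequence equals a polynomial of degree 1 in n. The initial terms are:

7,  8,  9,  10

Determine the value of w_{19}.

1st diffs: 1, 1, 1 (constant).
So w_n = n + 6.
Evaluating at n = 19 gives w_{19} = 25.

25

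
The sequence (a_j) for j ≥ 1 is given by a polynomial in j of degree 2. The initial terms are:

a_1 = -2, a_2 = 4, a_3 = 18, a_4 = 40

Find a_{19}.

1st diffs: 6, 14, 22.
2nd diffs: 8, 8 (constant).
So a_j = 4j^2 - 6j.
Evaluating at j = 19 gives a_{19} = 1330.

1330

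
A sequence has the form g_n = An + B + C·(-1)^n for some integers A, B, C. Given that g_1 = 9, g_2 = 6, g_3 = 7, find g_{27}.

-17

The three given values yield: A + B - C = 9; 2A + B + C = 6; 3A + B - C = 7.
Subtracting the first from the second: A + 2C = -3.
Subtracting the second from the third: A - 2C = 1.
Solving: C = -1, A = -1, then B = 9.
Therefore g_{27} = -27 + 9 + (-1)·(-1) = -17.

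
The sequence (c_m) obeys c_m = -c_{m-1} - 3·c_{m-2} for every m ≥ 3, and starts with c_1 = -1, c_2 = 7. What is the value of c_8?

Applying the relation repeatedly:
c_3 = -4; c_4 = -17; c_5 = 29; c_6 = 22; c_7 = -109; c_8 = 43.

43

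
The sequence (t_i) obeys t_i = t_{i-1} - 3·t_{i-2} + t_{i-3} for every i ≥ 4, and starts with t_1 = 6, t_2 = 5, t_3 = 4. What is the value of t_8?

Iterate the recurrence:
t_4 = -5; t_5 = -12; t_6 = 7; t_7 = 38; t_8 = 5.

5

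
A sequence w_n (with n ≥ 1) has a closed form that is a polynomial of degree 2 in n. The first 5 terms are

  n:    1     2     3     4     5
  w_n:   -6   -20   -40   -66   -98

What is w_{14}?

1st diffs: -14, -20, -26, -32.
2nd diffs: -6, -6, -6 (constant).
So w_n = -3n^2 - 5n + 2.
Evaluating at n = 14 gives w_{14} = -656.

-656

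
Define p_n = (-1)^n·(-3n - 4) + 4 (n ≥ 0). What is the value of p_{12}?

-36

(-1)^12 = 1; -3n - 4 at n=12 is -40; so p_{12} = -36.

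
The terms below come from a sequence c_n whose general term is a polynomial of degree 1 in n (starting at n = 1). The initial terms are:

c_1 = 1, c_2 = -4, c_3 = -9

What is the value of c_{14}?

1st diffs: -5, -5 (constant).
So c_n = -5n + 6.
Evaluating at n = 14 gives c_{14} = -64.

-64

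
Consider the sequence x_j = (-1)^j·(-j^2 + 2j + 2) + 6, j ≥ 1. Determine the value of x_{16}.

-216

(-1)^16 = 1; -j^2 + 2j + 2 at j=16 is -222; so x_{16} = -216.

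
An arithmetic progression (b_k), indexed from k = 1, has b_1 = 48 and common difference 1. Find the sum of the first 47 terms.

3337

b_k = 48 + (k - 1)·1.
b_{47} = 94; S = 47·(48 + 94)/2 = 3337.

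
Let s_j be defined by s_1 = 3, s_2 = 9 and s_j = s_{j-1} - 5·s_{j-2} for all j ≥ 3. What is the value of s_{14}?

-95751

s_3 = -6, s_4 = -51, s_5 = -21, …, s_{11} = 14259, s_{12} = 6114, s_{13} = -65181, s_{14} = -95751.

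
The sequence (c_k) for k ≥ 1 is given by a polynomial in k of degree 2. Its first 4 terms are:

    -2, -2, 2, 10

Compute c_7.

1st diffs: 0, 4, 8.
2nd diffs: 4, 4 (constant).
Newton forward-difference form: c_k = -2 + 4·C(k-1,2).
At k = 7: k-1 = 6, so c_7 = -2 + 60 = 58.

58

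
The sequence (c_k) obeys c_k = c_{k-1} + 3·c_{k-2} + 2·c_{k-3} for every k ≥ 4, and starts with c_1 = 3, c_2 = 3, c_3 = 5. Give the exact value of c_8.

689

Applying the relation repeatedly:
c_4 = 20; c_5 = 41; c_6 = 111; c_7 = 274; c_8 = 689.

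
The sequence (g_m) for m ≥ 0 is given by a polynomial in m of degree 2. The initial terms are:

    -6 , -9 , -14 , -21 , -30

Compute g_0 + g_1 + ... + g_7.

-244

1st diffs: -3, -5, -7, -9.
2nd diffs: -2, -2, -2 (constant).
So g_m = -m^2 - 2m - 6.
Continuing: -41, -54, -69.
Summing m = 0..7 (8 terms) gives -244.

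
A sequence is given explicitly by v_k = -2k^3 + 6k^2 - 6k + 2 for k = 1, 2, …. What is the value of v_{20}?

v_{20} = -2·20^3 + 6·20^2 - 6·20 + 2 = -13718.

-13718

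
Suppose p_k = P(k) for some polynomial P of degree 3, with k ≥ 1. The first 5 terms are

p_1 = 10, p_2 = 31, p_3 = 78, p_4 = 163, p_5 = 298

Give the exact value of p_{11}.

1st diffs: 21, 47, 85, 135.
2nd diffs: 26, 38, 50.
3rd diffs: 12, 12 (constant).
Newton forward-difference form: p_k = 10 + 21·C(k-1,1) + 26·C(k-1,2) + 12·C(k-1,3).
At k = 11: k-1 = 10, so p_{11} = 10 + 210 + 1170 + 1440 = 2830.

2830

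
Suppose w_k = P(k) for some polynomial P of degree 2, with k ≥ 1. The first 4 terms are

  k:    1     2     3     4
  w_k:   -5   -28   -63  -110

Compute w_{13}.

1st diffs: -23, -35, -47.
2nd diffs: -12, -12 (constant).
Newton forward-difference form: w_k = -5 + (-23)·C(k-1,1) + (-12)·C(k-1,2).
At k = 13: k-1 = 12, so w_{13} = -5 - 276 - 792 = -1073.

-1073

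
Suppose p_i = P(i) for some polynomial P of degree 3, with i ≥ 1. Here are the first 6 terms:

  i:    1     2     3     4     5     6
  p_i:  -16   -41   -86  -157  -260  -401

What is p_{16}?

-5221

1st diffs: -25, -45, -71, -103, -141.
2nd diffs: -20, -26, -32, -38.
3rd diffs: -6, -6, -6 (constant).
Newton forward-difference form: p_i = -16 + (-25)·C(i-1,1) + (-20)·C(i-1,2) + (-6)·C(i-1,3).
At i = 16: i-1 = 15, so p_{16} = -16 - 375 - 2100 - 2730 = -5221.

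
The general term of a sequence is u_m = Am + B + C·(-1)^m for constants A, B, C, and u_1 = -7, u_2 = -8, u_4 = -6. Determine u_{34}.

24

Write the equations: A + B - C = -7; 2A + B + C = -8; 4A + B + C = -6.
Subtracting the first from the second: A + 2C = -1.
Subtracting the second from the third: 2A = 2.
Solving: C = -1, A = 1, then B = -9.
Hence u_{34} = 1·34 + (-9) + (-1)·1 = 24.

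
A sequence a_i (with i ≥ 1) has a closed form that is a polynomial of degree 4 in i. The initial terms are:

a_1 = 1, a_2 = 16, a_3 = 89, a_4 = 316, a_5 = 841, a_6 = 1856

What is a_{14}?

66496

1st diffs: 15, 73, 227, 525, 1015.
2nd diffs: 58, 154, 298, 490.
3rd diffs: 96, 144, 192.
4th diffs: 48, 48 (constant).
Newton forward-difference form: a_i = 1 + 15·C(i-1,1) + 58·C(i-1,2) + 96·C(i-1,3) + 48·C(i-1,4).
At i = 14: i-1 = 13, so a_{14} = 1 + 195 + 4524 + 27456 + 34320 = 66496.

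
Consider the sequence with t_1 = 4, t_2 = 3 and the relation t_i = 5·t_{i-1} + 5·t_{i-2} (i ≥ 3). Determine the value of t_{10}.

t_3 = 35, t_4 = 190, t_5 = 1125, t_6 = 6575, t_7 = 38500, t_8 = 225375, t_9 = 1319375, t_{10} = 7723750.

7723750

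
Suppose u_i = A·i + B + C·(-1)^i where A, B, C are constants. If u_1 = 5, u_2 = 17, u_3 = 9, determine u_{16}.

45

Plug in i = 1, 2, 3: A + B - C = 5; 2A + B + C = 17; 3A + B - C = 9.
Subtracting the first from the second: A + 2C = 12.
Subtracting the second from the third: A - 2C = -8.
Solving: C = 5, A = 2, then B = 8.
Hence u_{16} = 2·16 + 8 + 5·1 = 45.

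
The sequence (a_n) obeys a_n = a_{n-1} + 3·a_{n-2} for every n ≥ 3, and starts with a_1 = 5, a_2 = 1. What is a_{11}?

8779

Compute successive terms:
a_3 = 16;  a_4 = 19;  a_5 = 67;  a_6 = 124;  a_7 = 325;  a_8 = 697;  a_9 = 1672;  a_{10} = 3763;  a_{11} = 8779.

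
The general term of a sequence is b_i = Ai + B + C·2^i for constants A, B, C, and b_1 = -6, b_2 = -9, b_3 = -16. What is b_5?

Plug in i = 1, 2, 3: A + B + 2C = -6; 2A + B + 4C = -9; 3A + B + 8C = -16.
Subtracting the first from the second: A + 2C = -3.
Subtracting the second from the third: A + 4C = -7.
Solving: C = -2, A = 1, then B = -3.
Hence b_5 = 1·5 + (-3) + (-2)·32 = -62.

-62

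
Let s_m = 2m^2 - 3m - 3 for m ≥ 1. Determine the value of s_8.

101

s_8 = 2·8^2 - 3·8 - 3 = 101.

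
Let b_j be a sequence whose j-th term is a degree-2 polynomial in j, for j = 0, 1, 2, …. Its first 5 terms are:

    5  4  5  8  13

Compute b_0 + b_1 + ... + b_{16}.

1309

1st diffs: -1, 1, 3, 5.
2nd diffs: 2, 2, 2 (constant).
So b_j = j^2 - 2j + 5.
Continuing: …, 20, 29, 40, 53, …, b_{16} = 229.
Summing j = 0..16 (17 terms) gives 1309.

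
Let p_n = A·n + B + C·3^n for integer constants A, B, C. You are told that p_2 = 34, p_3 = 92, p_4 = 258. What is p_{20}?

10460353282

The three given values yield: 2A + B + 9C = 34; 3A + B + 27C = 92; 4A + B + 81C = 258.
Subtracting the first from the second: A + 18C = 58.
Subtracting the second from the third: A + 54C = 166.
Solving: C = 3, A = 4, then B = -1.
Hence p_{20} = 4·20 + (-1) + 3·3486784401 = 10460353282.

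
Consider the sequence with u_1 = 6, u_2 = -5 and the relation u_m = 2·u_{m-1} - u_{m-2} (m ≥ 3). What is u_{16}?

-159

Compute successive terms:
u_3 = -16; u_4 = -27; u_5 = -38; …; u_{13} = -126; u_{14} = -137; u_{15} = -148; u_{16} = -159.
(Characteristic roots are 1 and 1.)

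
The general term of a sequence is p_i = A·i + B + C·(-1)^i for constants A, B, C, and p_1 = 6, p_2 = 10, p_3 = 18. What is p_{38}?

226

Write the equations: A + B - C = 6; 2A + B + C = 10; 3A + B - C = 18.
Subtracting the first from the second: A + 2C = 4.
Subtracting the second from the third: A - 2C = 8.
Solving: C = -1, A = 6, then B = -1.
So p_i = 6·i + (-1) + (-1)·(-1)^i; at i=38 this is 226.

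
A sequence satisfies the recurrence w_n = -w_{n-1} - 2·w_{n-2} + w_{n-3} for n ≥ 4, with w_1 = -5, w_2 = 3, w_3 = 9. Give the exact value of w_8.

-9

Compute successive terms:
w_4 = -20, w_5 = 5, w_6 = 44, w_7 = -74, w_8 = -9.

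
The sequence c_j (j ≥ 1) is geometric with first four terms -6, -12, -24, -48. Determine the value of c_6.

-192

Common ratio r = 2.
c_j = (-6)·2^(j-1).
c_6 = (-6)·2^5 = -192.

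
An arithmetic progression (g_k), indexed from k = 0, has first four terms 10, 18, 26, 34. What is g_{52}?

Common difference d = 8.
g_k = 10 + (k - 0)·8.
g_{52} = 10 + 52·8 = 426.

426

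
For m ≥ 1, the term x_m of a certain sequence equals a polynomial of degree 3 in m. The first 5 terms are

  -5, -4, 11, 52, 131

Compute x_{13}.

1st diffs: 1, 15, 41, 79.
2nd diffs: 14, 26, 38.
3rd diffs: 12, 12 (constant).
Newton forward-difference form: x_m = -5 + 1·C(m-1,1) + 14·C(m-1,2) + 12·C(m-1,3).
At m = 13: m-1 = 12, so x_{13} = -5 + 12 + 924 + 2640 = 3571.

3571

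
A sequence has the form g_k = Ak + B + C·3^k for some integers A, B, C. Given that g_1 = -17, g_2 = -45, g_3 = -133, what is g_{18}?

The three given values yield: A + B + 3C = -17; 2A + B + 9C = -45; 3A + B + 27C = -133.
Subtracting the first from the second: A + 6C = -28.
Subtracting the second from the third: A + 18C = -88.
Solving: C = -5, A = 2, then B = -4.
Therefore g_{18} = 36 + (-4) + (-5)·387420489 = -1937102413.

-1937102413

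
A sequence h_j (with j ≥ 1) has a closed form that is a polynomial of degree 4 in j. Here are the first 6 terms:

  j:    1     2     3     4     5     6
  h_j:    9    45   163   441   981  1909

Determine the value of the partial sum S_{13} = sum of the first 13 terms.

1st diffs: 36, 118, 278, 540, 928.
2nd diffs: 82, 160, 262, 388.
3rd diffs: 78, 102, 126.
4th diffs: 24, 24 (constant).
Newton forward-difference form: h_j = 9 + 36·C(j-1,1) + 82·C(j-1,2) + 78·C(j-1,3) + 24·C(j-1,4).
Continuing: …, 3375, 5553, 8641, 12861, …, h_{13} = 34893.
Summing j = 1..13 (13 terms) gives 113035.

113035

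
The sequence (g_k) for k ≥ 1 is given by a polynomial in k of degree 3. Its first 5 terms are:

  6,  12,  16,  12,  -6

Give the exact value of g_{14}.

1st diffs: 6, 4, -4, -18.
2nd diffs: -2, -8, -14.
3rd diffs: -6, -6 (constant).
So g_k = -k^3 + 5k^2 - 2k + 4.
Evaluating at k = 14 gives g_{14} = -1788.

-1788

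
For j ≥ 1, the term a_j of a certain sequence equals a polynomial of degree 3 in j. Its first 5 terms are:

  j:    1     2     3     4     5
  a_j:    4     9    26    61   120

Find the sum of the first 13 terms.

1st diffs: 5, 17, 35, 59.
2nd diffs: 12, 18, 24.
3rd diffs: 6, 6 (constant).
So a_j = j^3 - 2j + 5.
Continuing: …, 209, 334, 501, 716, …, a_{13} = 2176.
Summing j = 1..13 (13 terms) gives 8164.

8164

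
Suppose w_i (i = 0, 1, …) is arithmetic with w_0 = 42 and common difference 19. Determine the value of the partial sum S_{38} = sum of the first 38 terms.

w_i = 42 + (i - 0)·19.
w_{37} = 745; S = 38·(42 + 745)/2 = 14953.

14953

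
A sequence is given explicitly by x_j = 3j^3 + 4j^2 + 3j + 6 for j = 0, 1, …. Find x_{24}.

43854

x_{24} = 3·24^3 + 4·24^2 + 3·24 + 6 = 43854.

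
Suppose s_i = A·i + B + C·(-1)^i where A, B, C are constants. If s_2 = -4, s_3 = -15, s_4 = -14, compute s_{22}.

-104

At i = 2, 3, 4: 2A + B + C = -4; 3A + B - C = -15; 4A + B + C = -14.
Subtracting the first from the second: A - 2C = -11.
Subtracting the second from the third: A + 2C = 1.
Solving: C = 3, A = -5, then B = 3.
Hence s_{22} = -5·22 + 3 + 3·1 = -104.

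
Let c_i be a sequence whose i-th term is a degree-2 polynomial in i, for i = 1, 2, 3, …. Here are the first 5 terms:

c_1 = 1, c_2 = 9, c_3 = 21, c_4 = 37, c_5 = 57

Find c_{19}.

1st diffs: 8, 12, 16, 20.
2nd diffs: 4, 4, 4 (constant).
Newton forward-difference form: c_i = 1 + 8·C(i-1,1) + 4·C(i-1,2).
At i = 19: i-1 = 18, so c_{19} = 1 + 144 + 612 = 757.

757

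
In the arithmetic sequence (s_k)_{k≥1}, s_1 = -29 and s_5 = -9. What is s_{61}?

Common difference d = (-9 - (-29)) / (5 - 1) = 5.
s_k = -29 + (k - 1)·5.
s_{61} = -29 + 60·5 = 271.

271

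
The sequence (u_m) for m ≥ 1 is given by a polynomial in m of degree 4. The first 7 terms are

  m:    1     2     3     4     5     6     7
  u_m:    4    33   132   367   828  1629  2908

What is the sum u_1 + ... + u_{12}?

69040

1st diffs: 29, 99, 235, 461, 801, 1279.
2nd diffs: 70, 136, 226, 340, 478.
3rd diffs: 66, 90, 114, 138.
4th diffs: 24, 24, 24 (constant).
So u_m = m^4 + m^3 + 4m^2 - 5m + 3.
Continuing: …, 4827, 7572, 11353, 16404, …, u_{12} = 22983.
Summing m = 1..12 (12 terms) gives 69040.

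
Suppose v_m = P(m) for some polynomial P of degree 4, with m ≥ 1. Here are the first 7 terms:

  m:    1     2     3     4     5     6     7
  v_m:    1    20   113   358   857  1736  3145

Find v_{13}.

1st diffs: 19, 93, 245, 499, 879, 1409.
2nd diffs: 74, 152, 254, 380, 530.
3rd diffs: 78, 102, 126, 150.
4th diffs: 24, 24, 24 (constant).
So v_m = m^4 + 3m^3 - 6m^2 + m + 2.
Evaluating at m = 13 gives v_{13} = 34153.

34153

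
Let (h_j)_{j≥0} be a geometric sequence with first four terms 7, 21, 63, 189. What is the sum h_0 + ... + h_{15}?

150663520

Common ratio r = 3.
h_j = 7·3^(j-0).
S = 7·(3^16 - 1)/(3 - 1) = 7·(43046721 - 1)/(2) = 150663520.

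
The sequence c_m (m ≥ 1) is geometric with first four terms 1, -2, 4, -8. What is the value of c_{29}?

268435456

Common ratio r = -2.
c_m = 1·(-2)^(m-1).
c_{29} = 1·(-2)^28 = 268435456.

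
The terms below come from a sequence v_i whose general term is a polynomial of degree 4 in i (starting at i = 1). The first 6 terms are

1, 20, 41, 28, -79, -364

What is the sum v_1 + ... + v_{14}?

1st diffs: 19, 21, -13, -107, -285.
2nd diffs: 2, -34, -94, -178.
3rd diffs: -36, -60, -84.
4th diffs: -24, -24 (constant).
Newton forward-difference form: v_i = 1 + 19·C(i-1,1) + 2·C(i-1,2) + (-36)·C(i-1,3) + (-24)·C(i-1,4).
Continuing: …, -935, -1924, -3487, -5804, …, v_{14} = -27052.
Summing i = 1..14 (14 terms) gives -81613.

-81613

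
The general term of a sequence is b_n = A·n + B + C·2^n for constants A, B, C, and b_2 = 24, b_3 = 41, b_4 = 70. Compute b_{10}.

The three given values yield: 2A + B + 4C = 24; 3A + B + 8C = 41; 4A + B + 16C = 70.
Subtracting the first from the second: A + 4C = 17.
Subtracting the second from the third: A + 8C = 29.
Solving: C = 3, A = 5, then B = 2.
Hence b_{10} = 5·10 + 2 + 3·1024 = 3124.

3124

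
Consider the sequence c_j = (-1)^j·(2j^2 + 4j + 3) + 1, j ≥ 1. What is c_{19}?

(-1)^19 = -1; 2j^2 + 4j + 3 at j=19 is 801; so c_{19} = -800.

-800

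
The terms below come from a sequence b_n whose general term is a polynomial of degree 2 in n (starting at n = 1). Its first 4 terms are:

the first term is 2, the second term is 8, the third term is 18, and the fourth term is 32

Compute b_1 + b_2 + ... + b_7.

1st diffs: 6, 10, 14.
2nd diffs: 4, 4 (constant).
Newton forward-difference form: b_n = 2 + 6·C(n-1,1) + 4·C(n-1,2).
Continuing: 50, 72, 98.
Summing n = 1..7 (7 terms) gives 280.

280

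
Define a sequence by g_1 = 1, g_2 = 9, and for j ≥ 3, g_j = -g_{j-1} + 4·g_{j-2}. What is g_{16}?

2422201

Compute successive terms:
g_3 = -5  g_4 = 41  g_5 = -61  …  g_{13} = -143389  g_{14} = 369729  g_{15} = -943285  g_{16} = 2422201.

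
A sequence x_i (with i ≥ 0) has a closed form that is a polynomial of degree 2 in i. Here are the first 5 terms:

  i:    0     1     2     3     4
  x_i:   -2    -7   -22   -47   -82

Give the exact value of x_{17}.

1st diffs: -5, -15, -25, -35.
2nd diffs: -10, -10, -10 (constant).
Newton forward-difference form: x_i = -2 + (-5)·C(i,1) + (-10)·C(i,2).
At i = 17: i = 17, so x_{17} = -2 - 85 - 1360 = -1447.

-1447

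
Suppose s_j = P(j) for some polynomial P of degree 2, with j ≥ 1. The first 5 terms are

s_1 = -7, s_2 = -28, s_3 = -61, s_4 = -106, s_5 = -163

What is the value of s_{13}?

1st diffs: -21, -33, -45, -57.
2nd diffs: -12, -12, -12 (constant).
So s_j = -6j^2 - 3j + 2.
Evaluating at j = 13 gives s_{13} = -1051.

-1051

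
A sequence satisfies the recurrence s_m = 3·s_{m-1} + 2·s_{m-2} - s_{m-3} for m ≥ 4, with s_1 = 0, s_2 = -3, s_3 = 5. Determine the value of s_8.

1636

Iterate the recurrence:
s_4 = 9, s_5 = 40, s_6 = 133, s_7 = 470, s_8 = 1636.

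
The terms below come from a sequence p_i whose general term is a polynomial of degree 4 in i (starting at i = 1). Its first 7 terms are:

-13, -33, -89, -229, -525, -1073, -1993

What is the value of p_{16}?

1st diffs: -20, -56, -140, -296, -548, -920.
2nd diffs: -36, -84, -156, -252, -372.
3rd diffs: -48, -72, -96, -120.
4th diffs: -24, -24, -24 (constant).
Newton forward-difference form: p_i = -13 + (-20)·C(i-1,1) + (-36)·C(i-1,2) + (-48)·C(i-1,3) + (-24)·C(i-1,4).
At i = 16: i-1 = 15, so p_{16} = -13 - 300 - 3780 - 21840 - 32760 = -58693.

-58693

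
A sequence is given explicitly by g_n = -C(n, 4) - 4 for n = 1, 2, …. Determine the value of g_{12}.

C(12, 4) = 495, so g_{12} = -499.

-499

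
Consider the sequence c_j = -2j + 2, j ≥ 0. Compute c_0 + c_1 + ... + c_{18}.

Over j = 0..18: Σj = 171.
Total = (-2)·171 + (2)·19 = -304.

-304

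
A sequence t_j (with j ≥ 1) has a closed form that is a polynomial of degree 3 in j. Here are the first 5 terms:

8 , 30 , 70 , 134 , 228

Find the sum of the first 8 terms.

2108

1st diffs: 22, 40, 64, 94.
2nd diffs: 18, 24, 30.
3rd diffs: 6, 6 (constant).
Newton forward-difference form: t_j = 8 + 22·C(j-1,1) + 18·C(j-1,2) + 6·C(j-1,3).
Continuing: 358, 530, 750.
Summing j = 1..8 (8 terms) gives 2108.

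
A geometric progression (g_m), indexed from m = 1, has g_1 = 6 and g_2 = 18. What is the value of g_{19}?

2324522934

Common ratio r = 3.
g_m = 6·3^(m-1).
g_{19} = 6·3^18 = 2324522934.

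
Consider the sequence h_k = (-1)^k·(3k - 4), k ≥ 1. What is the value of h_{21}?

-59

(-1)^21 = -1; 3k - 4 at k=21 is 59; so h_{21} = -59.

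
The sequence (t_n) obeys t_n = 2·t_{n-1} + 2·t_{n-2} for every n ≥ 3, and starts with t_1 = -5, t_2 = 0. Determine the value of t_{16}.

-3726080

Step forward from the initial values:
t_3 = -10; t_4 = -20; t_5 = -60; …; t_{13} = -182720; t_{14} = -499200; t_{15} = -1363840; t_{16} = -3726080.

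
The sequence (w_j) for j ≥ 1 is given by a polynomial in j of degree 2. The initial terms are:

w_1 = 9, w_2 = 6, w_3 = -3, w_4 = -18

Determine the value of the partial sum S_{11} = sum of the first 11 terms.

1st diffs: -3, -9, -15.
2nd diffs: -6, -6 (constant).
Newton forward-difference form: w_j = 9 + (-3)·C(j-1,1) + (-6)·C(j-1,2).
Continuing: …, -39, -66, -99, -138, …, w_{11} = -291.
Summing j = 1..11 (11 terms) gives -1056.

-1056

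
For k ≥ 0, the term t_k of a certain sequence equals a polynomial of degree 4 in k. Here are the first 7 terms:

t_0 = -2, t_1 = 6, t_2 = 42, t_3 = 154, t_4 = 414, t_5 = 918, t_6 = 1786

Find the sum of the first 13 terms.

73814

1st diffs: 8, 36, 112, 260, 504, 868.
2nd diffs: 28, 76, 148, 244, 364.
3rd diffs: 48, 72, 96, 120.
4th diffs: 24, 24, 24 (constant).
Newton forward-difference form: t_k = -2 + 8·C(k,1) + 28·C(k,2) + 48·C(k,3) + 24·C(k,4).
Continuing: …, 3162, 5214, 8134, 12138, …, t_{12} = 24382.
Summing k = 0..12 (13 terms) gives 73814.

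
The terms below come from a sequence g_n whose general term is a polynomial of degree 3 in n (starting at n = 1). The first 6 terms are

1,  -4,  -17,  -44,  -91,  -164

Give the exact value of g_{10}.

1st diffs: -5, -13, -27, -47, -73.
2nd diffs: -8, -14, -20, -26.
3rd diffs: -6, -6, -6 (constant).
Newton forward-difference form: g_n = 1 + (-5)·C(n-1,1) + (-8)·C(n-1,2) + (-6)·C(n-1,3).
At n = 10: n-1 = 9, so g_{10} = 1 - 45 - 288 - 504 = -836.

-836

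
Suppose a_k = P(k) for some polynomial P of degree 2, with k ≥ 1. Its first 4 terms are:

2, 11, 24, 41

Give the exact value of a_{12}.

1st diffs: 9, 13, 17.
2nd diffs: 4, 4 (constant).
Newton forward-difference form: a_k = 2 + 9·C(k-1,1) + 4·C(k-1,2).
At k = 12: k-1 = 11, so a_{12} = 2 + 99 + 220 = 321.

321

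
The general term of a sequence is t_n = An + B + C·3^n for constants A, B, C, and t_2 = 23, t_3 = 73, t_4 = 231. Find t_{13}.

Plug in n = 2, 3, 4: 2A + B + 9C = 23; 3A + B + 27C = 73; 4A + B + 81C = 231.
Subtracting the first from the second: A + 18C = 50.
Subtracting the second from the third: A + 54C = 158.
Solving: C = 3, A = -4, then B = 4.
Hence t_{13} = -4·13 + 4 + 3·1594323 = 4782921.

4782921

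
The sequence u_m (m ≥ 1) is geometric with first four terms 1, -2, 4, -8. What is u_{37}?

Common ratio r = -2.
u_m = 1·(-2)^(m-1).
u_{37} = 1·(-2)^36 = 68719476736.

68719476736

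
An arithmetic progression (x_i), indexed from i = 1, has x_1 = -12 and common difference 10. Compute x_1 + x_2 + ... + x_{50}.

x_i = -12 + (i - 1)·10.
x_{50} = 478; S = 50·(-12 + 478)/2 = 11650.

11650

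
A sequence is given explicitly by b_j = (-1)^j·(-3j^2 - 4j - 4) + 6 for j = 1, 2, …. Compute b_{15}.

(-1)^15 = -1; -3j^2 - 4j - 4 at j=15 is -739; so b_{15} = 745.

745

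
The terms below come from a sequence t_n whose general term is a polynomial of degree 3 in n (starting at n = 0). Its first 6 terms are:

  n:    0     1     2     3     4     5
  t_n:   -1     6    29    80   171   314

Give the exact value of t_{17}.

10454

1st diffs: 7, 23, 51, 91, 143.
2nd diffs: 16, 28, 40, 52.
3rd diffs: 12, 12, 12 (constant).
So t_n = 2n^3 + 2n^2 + 3n - 1.
Evaluating at n = 17 gives t_{17} = 10454.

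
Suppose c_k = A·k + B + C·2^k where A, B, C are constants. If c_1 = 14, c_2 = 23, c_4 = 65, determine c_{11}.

6182

Plug in k = 1, 2, 4: A + B + 2C = 14; 2A + B + 4C = 23; 4A + B + 16C = 65.
Subtracting the first from the second: A + 2C = 9.
Subtracting the second from the third: 2A + 12C = 42.
Solving: C = 3, A = 3, then B = 5.
Hence c_{11} = 3·11 + 5 + 3·2048 = 6182.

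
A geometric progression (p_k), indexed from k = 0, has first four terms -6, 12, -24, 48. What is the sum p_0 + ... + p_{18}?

-1048578

Common ratio r = -2.
p_k = (-6)·(-2)^(k-0).
S = (-6)·((-2)^19 - 1)/(-2 - 1) = (-6)·(-524288 - 1)/(-3) = -1048578.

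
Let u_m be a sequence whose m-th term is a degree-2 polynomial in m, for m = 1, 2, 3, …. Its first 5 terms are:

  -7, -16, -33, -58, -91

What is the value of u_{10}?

1st diffs: -9, -17, -25, -33.
2nd diffs: -8, -8, -8 (constant).
So u_m = -4m^2 + 3m - 6.
Evaluating at m = 10 gives u_{10} = -376.

-376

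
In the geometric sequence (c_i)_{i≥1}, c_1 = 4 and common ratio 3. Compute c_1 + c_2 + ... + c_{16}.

c_i = 4·3^(i-1).
S = 4·(3^16 - 1)/(3 - 1) = 4·(43046721 - 1)/(2) = 86093440.

86093440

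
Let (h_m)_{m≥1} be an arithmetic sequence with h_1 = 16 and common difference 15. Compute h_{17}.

256

h_m = 16 + (m - 1)·15.
h_{17} = 16 + 16·15 = 256.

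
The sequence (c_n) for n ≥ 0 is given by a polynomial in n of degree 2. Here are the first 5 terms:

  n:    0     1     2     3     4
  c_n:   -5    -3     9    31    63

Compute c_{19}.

1743

1st diffs: 2, 12, 22, 32.
2nd diffs: 10, 10, 10 (constant).
Newton forward-difference form: c_n = -5 + 2·C(n,1) + 10·C(n,2).
At n = 19: n = 19, so c_{19} = -5 + 38 + 1710 = 1743.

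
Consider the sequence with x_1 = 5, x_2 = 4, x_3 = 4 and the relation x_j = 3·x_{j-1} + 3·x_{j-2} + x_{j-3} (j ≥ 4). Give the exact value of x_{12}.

1296409

Iterate the recurrence:
x_4 = 29, x_5 = 103, x_6 = 400, x_7 = 1538, x_8 = 5917, x_9 = 22765, x_{10} = 87584, x_{11} = 336964, x_{12} = 1296409.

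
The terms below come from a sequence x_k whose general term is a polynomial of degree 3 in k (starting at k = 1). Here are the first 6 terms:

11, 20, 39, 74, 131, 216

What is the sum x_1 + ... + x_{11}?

1st diffs: 9, 19, 35, 57, 85.
2nd diffs: 10, 16, 22, 28.
3rd diffs: 6, 6, 6 (constant).
Newton forward-difference form: x_k = 11 + 9·C(k-1,1) + 10·C(k-1,2) + 6·C(k-1,3).
Continuing: …, 335, 494, 699, 956, …, x_{11} = 1271.
Summing k = 1..11 (11 terms) gives 4246.

4246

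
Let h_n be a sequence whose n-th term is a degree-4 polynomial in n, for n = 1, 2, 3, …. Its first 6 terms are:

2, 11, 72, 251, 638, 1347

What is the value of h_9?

6906

1st diffs: 9, 61, 179, 387, 709.
2nd diffs: 52, 118, 208, 322.
3rd diffs: 66, 90, 114.
4th diffs: 24, 24 (constant).
Newton forward-difference form: h_n = 2 + 9·C(n-1,1) + 52·C(n-1,2) + 66·C(n-1,3) + 24·C(n-1,4).
At n = 9: n-1 = 8, so h_9 = 2 + 72 + 1456 + 3696 + 1680 = 6906.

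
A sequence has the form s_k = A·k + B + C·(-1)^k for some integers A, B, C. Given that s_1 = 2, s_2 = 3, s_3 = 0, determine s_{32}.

-27

Write the equations: A + B - C = 2; 2A + B + C = 3; 3A + B - C = 0.
Subtracting the first from the second: A + 2C = 1.
Subtracting the second from the third: A - 2C = -3.
Solving: C = 1, A = -1, then B = 4.
Hence s_{32} = -1·32 + 4 + 1·1 = -27.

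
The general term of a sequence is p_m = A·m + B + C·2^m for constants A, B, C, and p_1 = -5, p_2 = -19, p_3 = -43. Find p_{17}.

-655419

At m = 1, 2, 3: A + B + 2C = -5; 2A + B + 4C = -19; 3A + B + 8C = -43.
Subtracting the first from the second: A + 2C = -14.
Subtracting the second from the third: A + 4C = -24.
Solving: C = -5, A = -4, then B = 9.
Therefore p_{17} = -68 + 9 + (-5)·131072 = -655419.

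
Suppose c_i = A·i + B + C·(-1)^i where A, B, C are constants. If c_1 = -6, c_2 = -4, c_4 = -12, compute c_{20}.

The three given values yield: A + B - C = -6; 2A + B + C = -4; 4A + B + C = -12.
Subtracting the first from the second: A + 2C = 2.
Subtracting the second from the third: 2A = -8.
Solving: C = 3, A = -4, then B = 1.
Hence c_{20} = -4·20 + 1 + 3·1 = -76.

-76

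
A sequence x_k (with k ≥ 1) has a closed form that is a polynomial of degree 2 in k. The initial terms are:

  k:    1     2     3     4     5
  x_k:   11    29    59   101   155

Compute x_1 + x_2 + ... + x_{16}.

9056

1st diffs: 18, 30, 42, 54.
2nd diffs: 12, 12, 12 (constant).
So x_k = 6k^2 + 5.
Continuing: …, 221, 299, 389, 491, …, x_{16} = 1541.
Summing k = 1..16 (16 terms) gives 9056.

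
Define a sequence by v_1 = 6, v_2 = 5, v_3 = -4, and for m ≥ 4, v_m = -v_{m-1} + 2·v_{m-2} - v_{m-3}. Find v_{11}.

-1924

v_4 = 8, v_5 = -21, v_6 = 41, v_7 = -91, v_8 = 194, v_9 = -417, v_{10} = 896, v_{11} = -1924.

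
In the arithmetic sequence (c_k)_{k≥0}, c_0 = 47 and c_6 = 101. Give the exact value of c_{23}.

254

Common difference d = (101 - 47) / (6 - 0) = 9.
c_k = 47 + (k - 0)·9.
c_{23} = 47 + 23·9 = 254.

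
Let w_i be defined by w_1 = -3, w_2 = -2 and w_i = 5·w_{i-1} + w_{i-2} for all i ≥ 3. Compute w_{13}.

-183925563

w_3 = -13;  w_4 = -67;  w_5 = -348;  …;  w_{10} = -1313687;  w_{11} = -6821428;  w_{12} = -35420827;  w_{13} = -183925563.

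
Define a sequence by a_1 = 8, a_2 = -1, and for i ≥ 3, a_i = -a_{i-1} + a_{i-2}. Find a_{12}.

Iterate the recurrence:
a_3 = 9  a_4 = -10  a_5 = 19  a_6 = -29  a_7 = 48  a_8 = -77  a_9 = 125  a_{10} = -202  a_{11} = 327  a_{12} = -529.

-529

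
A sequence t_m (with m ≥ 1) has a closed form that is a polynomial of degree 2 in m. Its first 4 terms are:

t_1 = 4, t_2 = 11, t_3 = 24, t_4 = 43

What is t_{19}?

1st diffs: 7, 13, 19.
2nd diffs: 6, 6 (constant).
So t_m = 3m^2 - 2m + 3.
Evaluating at m = 19 gives t_{19} = 1048.

1048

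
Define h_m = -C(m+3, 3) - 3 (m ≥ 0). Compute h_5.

-59

C(8, 3) = 56, so h_5 = -59.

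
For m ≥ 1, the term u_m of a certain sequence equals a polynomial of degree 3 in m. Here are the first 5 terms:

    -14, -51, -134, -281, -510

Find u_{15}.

1st diffs: -37, -83, -147, -229.
2nd diffs: -46, -64, -82.
3rd diffs: -18, -18 (constant).
Newton forward-difference form: u_m = -14 + (-37)·C(m-1,1) + (-46)·C(m-1,2) + (-18)·C(m-1,3).
At m = 15: m-1 = 14, so u_{15} = -14 - 518 - 4186 - 6552 = -11270.

-11270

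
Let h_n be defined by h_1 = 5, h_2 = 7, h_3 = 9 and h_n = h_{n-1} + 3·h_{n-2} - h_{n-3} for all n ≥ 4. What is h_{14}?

52039

h_4 = 25;  h_5 = 45;  h_6 = 111;  …;  h_{11} = 5041;  h_{12} = 11081;  h_{13} = 23837;  h_{14} = 52039.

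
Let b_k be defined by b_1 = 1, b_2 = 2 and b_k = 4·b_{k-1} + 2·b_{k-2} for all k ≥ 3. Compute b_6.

Compute successive terms:
b_3 = 10  b_4 = 44  b_5 = 196  b_6 = 872.

872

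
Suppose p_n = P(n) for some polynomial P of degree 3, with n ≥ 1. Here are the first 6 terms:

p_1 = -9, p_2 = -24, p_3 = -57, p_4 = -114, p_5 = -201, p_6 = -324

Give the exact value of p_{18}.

1st diffs: -15, -33, -57, -87, -123.
2nd diffs: -18, -24, -30, -36.
3rd diffs: -6, -6, -6 (constant).
Newton forward-difference form: p_n = -9 + (-15)·C(n-1,1) + (-18)·C(n-1,2) + (-6)·C(n-1,3).
At n = 18: n-1 = 17, so p_{18} = -9 - 255 - 2448 - 4080 = -6792.

-6792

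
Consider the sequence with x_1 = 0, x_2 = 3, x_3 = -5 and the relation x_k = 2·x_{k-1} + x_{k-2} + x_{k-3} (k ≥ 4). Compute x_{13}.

-30246

Step forward from the initial values:
x_4 = -7  x_5 = -16  x_6 = -44  x_7 = -111  x_8 = -282  x_9 = -719  x_{10} = -1831  x_{11} = -4663  x_{12} = -11876  x_{13} = -30246.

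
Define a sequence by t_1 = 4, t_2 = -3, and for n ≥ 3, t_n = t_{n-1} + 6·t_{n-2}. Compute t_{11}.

Compute successive terms:
t_3 = 21; t_4 = 3; t_5 = 129; t_6 = 147; t_7 = 921; t_8 = 1803; t_9 = 7329; t_{10} = 18147; t_{11} = 62121.
(Characteristic roots are 3 and -2.)

62121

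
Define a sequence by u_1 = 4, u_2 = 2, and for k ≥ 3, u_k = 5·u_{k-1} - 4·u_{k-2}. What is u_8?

-10918

Iterate the recurrence:
u_3 = -6;  u_4 = -38;  u_5 = -166;  u_6 = -678;  u_7 = -2726;  u_8 = -10918.
(Characteristic roots are 4 and 1.)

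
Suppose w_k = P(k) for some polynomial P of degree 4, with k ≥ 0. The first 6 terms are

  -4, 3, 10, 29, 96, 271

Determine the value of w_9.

1st diffs: 7, 7, 19, 67, 175.
2nd diffs: 0, 12, 48, 108.
3rd diffs: 12, 36, 60.
4th diffs: 24, 24 (constant).
Newton forward-difference form: w_k = -4 + 7·C(k,1) + 12·C(k,3) + 24·C(k,4).
At k = 9: k = 9, so w_9 = -4 + 63 + 1008 + 3024 = 4091.

4091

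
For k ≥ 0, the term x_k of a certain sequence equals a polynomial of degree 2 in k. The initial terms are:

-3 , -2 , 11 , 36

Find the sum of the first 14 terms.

4417

1st diffs: 1, 13, 25.
2nd diffs: 12, 12 (constant).
Newton forward-difference form: x_k = -3 + 1·C(k,1) + 12·C(k,2).
Continuing: …, 73, 122, 183, 256, …, x_{13} = 946.
Summing k = 0..13 (14 terms) gives 4417.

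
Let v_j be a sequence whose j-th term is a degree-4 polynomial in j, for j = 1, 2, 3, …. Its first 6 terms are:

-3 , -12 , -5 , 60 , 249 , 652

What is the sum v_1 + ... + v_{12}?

42688

1st diffs: -9, 7, 65, 189, 403.
2nd diffs: 16, 58, 124, 214.
3rd diffs: 42, 66, 90.
4th diffs: 24, 24 (constant).
Newton forward-difference form: v_j = -3 + (-9)·C(j-1,1) + 16·C(j-1,2) + 42·C(j-1,3) + 24·C(j-1,4).
Continuing: …, 1383, 2580, 4405, 7044, …, v_{12} = 15628.
Summing j = 1..12 (12 terms) gives 42688.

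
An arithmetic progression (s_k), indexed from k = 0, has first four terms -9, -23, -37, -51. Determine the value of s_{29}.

Common difference d = -14.
s_k = -9 + (k - 0)·(-14).
s_{29} = -9 + 29·(-14) = -415.

-415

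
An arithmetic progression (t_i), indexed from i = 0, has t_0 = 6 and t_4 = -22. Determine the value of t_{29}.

-197

Common difference d = (-22 - 6) / (4 - 0) = -7.
t_i = 6 + (i - 0)·(-7).
t_{29} = 6 + 29·(-7) = -197.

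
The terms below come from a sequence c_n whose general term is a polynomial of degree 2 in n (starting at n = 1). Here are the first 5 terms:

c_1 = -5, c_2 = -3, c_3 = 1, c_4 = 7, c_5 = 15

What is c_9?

1st diffs: 2, 4, 6, 8.
2nd diffs: 2, 2, 2 (constant).
Newton forward-difference form: c_n = -5 + 2·C(n-1,1) + 2·C(n-1,2).
At n = 9: n-1 = 8, so c_9 = -5 + 16 + 56 = 67.

67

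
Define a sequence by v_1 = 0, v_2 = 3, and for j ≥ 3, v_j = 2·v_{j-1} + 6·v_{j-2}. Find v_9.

17664

Step forward from the initial values:
v_3 = 6  v_4 = 30  v_5 = 96  v_6 = 372  v_7 = 1320  v_8 = 4872  v_9 = 17664.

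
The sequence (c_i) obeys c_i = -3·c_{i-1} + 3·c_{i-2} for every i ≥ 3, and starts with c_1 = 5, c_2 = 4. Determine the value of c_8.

108

c_3 = 3  c_4 = 3  c_5 = 0  c_6 = 9  c_7 = -27  c_8 = 108.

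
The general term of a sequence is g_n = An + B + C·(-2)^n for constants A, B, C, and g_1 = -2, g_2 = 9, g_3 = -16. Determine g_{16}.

131059

At n = 1, 2, 3: A + B - 2C = -2; 2A + B + 4C = 9; 3A + B - 8C = -16.
Subtracting the first from the second: A + 6C = 11.
Subtracting the second from the third: A - 12C = -25.
Solving: C = 2, A = -1, then B = 3.
Hence g_{16} = -1·16 + 3 + 2·65536 = 131059.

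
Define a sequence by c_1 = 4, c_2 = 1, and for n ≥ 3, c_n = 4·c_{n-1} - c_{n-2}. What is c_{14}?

-564719

Compute successive terms:
c_3 = 0;  c_4 = -1;  c_5 = -4;  …;  c_{11} = -10864;  c_{12} = -40545;  c_{13} = -151316;  c_{14} = -564719.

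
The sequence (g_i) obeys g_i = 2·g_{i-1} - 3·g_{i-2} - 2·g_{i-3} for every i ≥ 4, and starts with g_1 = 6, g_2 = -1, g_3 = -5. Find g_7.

Step forward from the initial values:
g_4 = -19, g_5 = -21, g_6 = 25, g_7 = 151.

151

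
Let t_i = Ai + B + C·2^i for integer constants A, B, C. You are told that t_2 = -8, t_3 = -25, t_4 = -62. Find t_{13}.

At i = 2, 3, 4: 2A + B + 4C = -8; 3A + B + 8C = -25; 4A + B + 16C = -62.
Subtracting the first from the second: A + 4C = -17.
Subtracting the second from the third: A + 8C = -37.
Solving: C = -5, A = 3, then B = 6.
Hence t_{13} = 3·13 + 6 + (-5)·8192 = -40915.

-40915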